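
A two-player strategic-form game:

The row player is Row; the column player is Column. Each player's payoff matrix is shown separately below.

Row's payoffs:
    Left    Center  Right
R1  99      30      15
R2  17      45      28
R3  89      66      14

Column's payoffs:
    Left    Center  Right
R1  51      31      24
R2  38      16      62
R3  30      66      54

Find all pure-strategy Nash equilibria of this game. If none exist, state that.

Row against Left: payoffs 99, 17, 89 → best response R1.
Row against Center: payoffs 30, 45, 66 → best response R3.
Row against Right: payoffs 15, 28, 14 → best response R2.
Column against R1: payoffs 51, 31, 24 → best response Left.
Column against R2: payoffs 38, 16, 62 → best response Right.
Column against R3: payoffs 30, 66, 54 → best response Center.
Mutual best responses: (R1, Left); (R2, Right); (R3, Center).

The pure Nash equilibria are (R1, Left) and (R2, Right) and (R3, Center).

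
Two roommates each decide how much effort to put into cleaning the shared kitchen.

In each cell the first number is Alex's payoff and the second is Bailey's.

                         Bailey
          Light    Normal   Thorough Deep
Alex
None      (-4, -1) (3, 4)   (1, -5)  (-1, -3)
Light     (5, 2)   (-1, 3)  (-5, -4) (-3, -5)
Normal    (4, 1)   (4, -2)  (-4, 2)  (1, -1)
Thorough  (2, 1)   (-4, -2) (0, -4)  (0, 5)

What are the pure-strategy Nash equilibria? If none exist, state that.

For each player, find the best response to each opponent profile; mutual best responses are the pure NE.
Alex against Light: payoffs -4, 5, 4, 2 → best response Light.
Alex against Normal: payoffs 3, -1, 4, -4 → best response Normal.
Alex against Thorough: payoffs 1, -5, -4, 0 → best response None.
Alex against Deep: payoffs -1, -3, 1, 0 → best response Normal.
Bailey against None: payoffs -1, 4, -5, -3 → best response Normal.
Bailey against Light: payoffs 2, 3, -4, -5 → best response Normal.
Bailey against Normal: payoffs 1, -2, 2, -1 → best response Thorough.
Bailey against Thorough: payoffs 1, -2, -4, 5 → best response Deep.
No profile is a mutual best response for all players.

none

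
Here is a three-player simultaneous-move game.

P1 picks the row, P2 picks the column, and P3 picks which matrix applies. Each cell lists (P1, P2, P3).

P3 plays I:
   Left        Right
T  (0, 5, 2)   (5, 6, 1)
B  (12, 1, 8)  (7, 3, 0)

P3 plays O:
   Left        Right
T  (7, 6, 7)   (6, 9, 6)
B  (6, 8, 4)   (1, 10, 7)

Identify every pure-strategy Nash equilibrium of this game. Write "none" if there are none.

(T, Left, I): P1 can switch to B (0 → 12). Not NE.
(T, Left, O): P2 can switch to Right (6 → 9). Not NE.
(T, Right, I): P1 can switch to B (5 → 7). Not NE.
(T, Right, O): P1 gets 6, best alternative 1; P2 gets 9, best alternative 6; P3 gets 6, best alternative 1. No profitable deviation — NE.
(B, Left, I): P2 can switch to Right (1 → 3). Not NE.
(B, Left, O): P1 can switch to T (6 → 7). Not NE.
(B, Right, I): P3 can switch to O (0 → 7). Not NE.
(B, Right, O): P1 can switch to T (1 → 6). Not NE.

(T, Right, O)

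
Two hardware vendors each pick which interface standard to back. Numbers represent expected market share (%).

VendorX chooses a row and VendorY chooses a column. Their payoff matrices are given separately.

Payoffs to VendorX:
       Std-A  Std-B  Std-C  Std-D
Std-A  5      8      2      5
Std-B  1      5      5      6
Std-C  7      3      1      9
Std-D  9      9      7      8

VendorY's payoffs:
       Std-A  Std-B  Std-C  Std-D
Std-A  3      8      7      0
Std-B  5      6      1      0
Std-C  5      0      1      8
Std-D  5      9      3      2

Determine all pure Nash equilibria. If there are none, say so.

Pure-strategy Nash equilibria: (Std-C, Std-D); (Std-D, Std-B)

VendorX against Std-A: payoffs 5, 1, 7, 9 → best response Std-D.
VendorX against Std-B: payoffs 8, 5, 3, 9 → best response Std-D.
VendorX against Std-C: payoffs 2, 5, 1, 7 → best response Std-D.
VendorX against Std-D: payoffs 5, 6, 9, 8 → best response Std-C.
VendorY against Std-A: payoffs 3, 8, 7, 0 → best response Std-B.
VendorY against Std-B: payoffs 5, 6, 1, 0 → best response Std-B.
VendorY against Std-C: payoffs 5, 0, 1, 8 → best response Std-D.
VendorY against Std-D: payoffs 5, 9, 3, 2 → best response Std-B.
Mutual best responses: (Std-C, Std-D); (Std-D, Std-B).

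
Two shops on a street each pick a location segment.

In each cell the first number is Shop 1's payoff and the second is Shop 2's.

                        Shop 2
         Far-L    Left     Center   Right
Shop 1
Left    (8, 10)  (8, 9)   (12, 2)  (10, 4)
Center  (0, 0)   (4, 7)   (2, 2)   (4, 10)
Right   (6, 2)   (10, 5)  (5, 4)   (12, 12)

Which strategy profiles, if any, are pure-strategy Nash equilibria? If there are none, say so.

The pure Nash equilibria are (Left, Far-L) and (Right, Right).

Shop 1 against Far-L: payoffs 8, 0, 6 → best response Left.
Shop 1 against Left: payoffs 8, 4, 10 → best response Right.
Shop 1 against Center: payoffs 12, 2, 5 → best response Left.
Shop 1 against Right: payoffs 10, 4, 12 → best response Right.
Shop 2 against Left: payoffs 10, 9, 2, 4 → best response Far-L.
Shop 2 against Center: payoffs 0, 7, 2, 10 → best response Right.
Shop 2 against Right: payoffs 2, 5, 4, 12 → best response Right.
Mutual best responses: (Left, Far-L); (Right, Right).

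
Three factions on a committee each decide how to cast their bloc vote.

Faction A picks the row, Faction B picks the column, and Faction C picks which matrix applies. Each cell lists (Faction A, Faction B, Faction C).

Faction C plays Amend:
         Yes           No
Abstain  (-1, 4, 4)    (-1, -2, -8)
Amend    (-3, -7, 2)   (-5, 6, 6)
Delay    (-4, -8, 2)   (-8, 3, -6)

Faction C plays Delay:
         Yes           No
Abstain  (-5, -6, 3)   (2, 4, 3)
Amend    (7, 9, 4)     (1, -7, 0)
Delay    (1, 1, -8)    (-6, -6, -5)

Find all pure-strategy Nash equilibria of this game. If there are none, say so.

For each player, find the best response to each opponent profile; mutual best responses are the pure NE.
Faction A against (Yes, Amend): payoffs -1, -3, -4 → best response Abstain.
Faction A against (Yes, Delay): payoffs -5, 7, 1 → best response Amend.
Faction A against (No, Amend): payoffs -1, -5, -8 → best response Abstain.
Faction A against (No, Delay): payoffs 2, 1, -6 → best response Abstain.
Faction B against (Abstain, Amend): payoffs 4, -2 → best response Yes.
Faction B against (Abstain, Delay): payoffs -6, 4 → best response No.
Faction B against (Amend, Amend): payoffs -7, 6 → best response No.
Faction B against (Amend, Delay): payoffs 9, -7 → best response Yes.
Faction B against (Delay, Amend): payoffs -8, 3 → best response No.
Faction B against (Delay, Delay): payoffs 1, -6 → best response Yes.
Faction C against (Abstain, Yes): payoffs 4, 3 → best response Amend.
Faction C against (Abstain, No): payoffs -8, 3 → best response Delay.
Faction C against (Amend, Yes): payoffs 2, 4 → best response Delay.
Faction C against (Amend, No): payoffs 6, 0 → best response Amend.
Faction C against (Delay, Yes): payoffs 2, -8 → best response Amend.
Faction C against (Delay, No): payoffs -6, -5 → best response Delay.
Mutual best responses: (Abstain, Yes, Amend); (Abstain, No, Delay); (Amend, Yes, Delay).

(Abstain, Yes, Amend), (Abstain, No, Delay), (Amend, Yes, Delay)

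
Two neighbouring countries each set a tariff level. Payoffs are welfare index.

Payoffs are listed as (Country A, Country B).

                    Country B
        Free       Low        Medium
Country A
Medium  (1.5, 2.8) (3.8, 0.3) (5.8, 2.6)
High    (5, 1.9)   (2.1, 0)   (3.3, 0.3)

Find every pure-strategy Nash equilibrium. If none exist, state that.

(High, Free)

Country A against Free: payoffs 1.5, 5 → best response High.
Country A against Low: payoffs 3.8, 2.1 → best response Medium.
Country A against Medium: payoffs 5.8, 3.3 → best response Medium.
Country B against Medium: payoffs 2.8, 0.3, 2.6 → best response Free.
Country B against High: payoffs 1.9, 0, 0.3 → best response Free.
Mutual best responses: (High, Free).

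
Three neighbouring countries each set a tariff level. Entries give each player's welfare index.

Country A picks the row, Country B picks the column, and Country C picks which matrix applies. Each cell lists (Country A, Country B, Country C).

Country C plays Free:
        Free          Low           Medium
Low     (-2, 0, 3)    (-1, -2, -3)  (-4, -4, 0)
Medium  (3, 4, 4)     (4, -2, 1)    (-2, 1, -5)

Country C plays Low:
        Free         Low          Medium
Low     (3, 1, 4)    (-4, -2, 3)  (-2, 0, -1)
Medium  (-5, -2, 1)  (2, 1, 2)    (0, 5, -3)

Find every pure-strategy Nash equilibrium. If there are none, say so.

For each player, find the best response to each opponent profile; mutual best responses are the pure NE.
Country A against (Free, Free): payoffs -2, 3 → best response Medium.
Country A against (Free, Low): payoffs 3, -5 → best response Low.
Country A against (Low, Free): payoffs -1, 4 → best response Medium.
Country A against (Low, Low): payoffs -4, 2 → best response Medium.
Country A against (Medium, Free): payoffs -4, -2 → best response Medium.
Country A against (Medium, Low): payoffs -2, 0 → best response Medium.
Country B against (Low, Free): payoffs 0, -2, -4 → best response Free.
Country B against (Low, Low): payoffs 1, -2, 0 → best response Free.
Country B against (Medium, Free): payoffs 4, -2, 1 → best response Free.
Country B against (Medium, Low): payoffs -2, 1, 5 → best response Medium.
Country C against (Low, Free): payoffs 3, 4 → best response Low.
Country C against (Low, Low): payoffs -3, 3 → best response Low.
Country C against (Low, Medium): payoffs 0, -1 → best response Free.
Country C against (Medium, Free): payoffs 4, 1 → best response Free.
Country C against (Medium, Low): payoffs 1, 2 → best response Low.
Country C against (Medium, Medium): payoffs -5, -3 → best response Low.
Mutual best responses: (Low, Free, Low); (Medium, Free, Free); (Medium, Medium, Low).

Pure-strategy Nash equilibria: (Low, Free, Low); (Medium, Free, Free); (Medium, Medium, Low)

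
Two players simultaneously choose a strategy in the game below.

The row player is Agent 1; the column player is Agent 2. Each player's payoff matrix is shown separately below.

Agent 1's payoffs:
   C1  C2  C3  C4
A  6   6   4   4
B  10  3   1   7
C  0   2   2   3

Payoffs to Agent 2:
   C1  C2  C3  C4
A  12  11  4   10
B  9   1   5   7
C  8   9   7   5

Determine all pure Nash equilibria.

(B, C1)

Agent 1 against C1: payoffs 6, 10, 0 → best response B.
Agent 1 against C2: payoffs 6, 3, 2 → best response A.
Agent 1 against C3: payoffs 4, 1, 2 → best response A.
Agent 1 against C4: payoffs 4, 7, 3 → best response B.
Agent 2 against A: payoffs 12, 11, 4, 10 → best response C1.
Agent 2 against B: payoffs 9, 1, 5, 7 → best response C1.
Agent 2 against C: payoffs 8, 9, 7, 5 → best response C2.
Mutual best responses: (B, C1).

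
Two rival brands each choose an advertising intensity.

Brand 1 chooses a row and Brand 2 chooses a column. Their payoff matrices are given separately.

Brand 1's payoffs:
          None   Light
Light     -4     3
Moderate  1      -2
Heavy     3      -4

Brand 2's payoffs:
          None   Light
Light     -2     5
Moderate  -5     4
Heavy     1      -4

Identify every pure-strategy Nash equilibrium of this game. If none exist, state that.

The pure Nash equilibria are (Light, Light); (Heavy, None).

Mark each player's best response to every combination of opponents' strategies; a profile where every player is best-responding is a pure Nash equilibrium.
Brand 1 against None: payoffs -4, 1, 3 → best response Heavy.
Brand 1 against Light: payoffs 3, -2, -4 → best response Light.
Brand 2 against Light: payoffs -2, 5 → best response Light.
Brand 2 against Moderate: payoffs -5, 4 → best response Light.
Brand 2 against Heavy: payoffs 1, -4 → best response None.
Mutual best responses: (Light, Light); (Heavy, None).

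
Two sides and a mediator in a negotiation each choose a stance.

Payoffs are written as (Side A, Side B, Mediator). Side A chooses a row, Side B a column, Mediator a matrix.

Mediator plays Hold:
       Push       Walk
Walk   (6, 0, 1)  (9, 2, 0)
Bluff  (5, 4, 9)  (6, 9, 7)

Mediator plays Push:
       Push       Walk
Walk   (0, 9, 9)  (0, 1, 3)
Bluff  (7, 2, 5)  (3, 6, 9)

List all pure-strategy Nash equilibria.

Side A against (Push, Hold): payoffs 6, 5 → best response Walk.
Side A against (Push, Push): payoffs 0, 7 → best response Bluff.
Side A against (Walk, Hold): payoffs 9, 6 → best response Walk.
Side A against (Walk, Push): payoffs 0, 3 → best response Bluff.
Side B against (Walk, Hold): payoffs 0, 2 → best response Walk.
Side B against (Walk, Push): payoffs 9, 1 → best response Push.
Side B against (Bluff, Hold): payoffs 4, 9 → best response Walk.
Side B against (Bluff, Push): payoffs 2, 6 → best response Walk.
Mediator against (Walk, Push): payoffs 1, 9 → best response Push.
Mediator against (Walk, Walk): payoffs 0, 3 → best response Push.
Mediator against (Bluff, Push): payoffs 9, 5 → best response Hold.
Mediator against (Bluff, Walk): payoffs 7, 9 → best response Push.
Mutual best responses: (Bluff, Walk, Push).

The unique pure-strategy Nash equilibrium is (Bluff, Walk, Push).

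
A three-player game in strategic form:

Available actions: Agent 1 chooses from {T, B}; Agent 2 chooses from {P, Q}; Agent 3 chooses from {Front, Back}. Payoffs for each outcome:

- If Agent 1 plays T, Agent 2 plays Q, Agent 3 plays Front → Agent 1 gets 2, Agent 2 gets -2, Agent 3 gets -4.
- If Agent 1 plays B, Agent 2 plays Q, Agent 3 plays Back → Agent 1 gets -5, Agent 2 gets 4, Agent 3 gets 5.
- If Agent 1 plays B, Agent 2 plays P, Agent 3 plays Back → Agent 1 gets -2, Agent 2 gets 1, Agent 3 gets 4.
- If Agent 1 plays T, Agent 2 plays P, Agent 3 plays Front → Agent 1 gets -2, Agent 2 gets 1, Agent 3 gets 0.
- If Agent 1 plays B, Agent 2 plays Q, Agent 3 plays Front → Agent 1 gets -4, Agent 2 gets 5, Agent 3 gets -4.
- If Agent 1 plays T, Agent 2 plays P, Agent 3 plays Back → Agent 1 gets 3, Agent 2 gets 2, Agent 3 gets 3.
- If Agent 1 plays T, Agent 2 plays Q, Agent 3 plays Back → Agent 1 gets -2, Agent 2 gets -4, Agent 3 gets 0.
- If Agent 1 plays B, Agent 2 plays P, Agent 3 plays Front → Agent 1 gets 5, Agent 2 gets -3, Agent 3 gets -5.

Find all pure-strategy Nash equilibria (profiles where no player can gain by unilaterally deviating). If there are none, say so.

Pure NE: (T, P, Back)

Agent 1 against (P, Front): payoffs -2, 5 → best response B.
Agent 1 against (P, Back): payoffs 3, -2 → best response T.
Agent 1 against (Q, Front): payoffs 2, -4 → best response T.
Agent 1 against (Q, Back): payoffs -2, -5 → best response T.
Agent 2 against (T, Front): payoffs 1, -2 → best response P.
Agent 2 against (T, Back): payoffs 2, -4 → best response P.
Agent 2 against (B, Front): payoffs -3, 5 → best response Q.
Agent 2 against (B, Back): payoffs 1, 4 → best response Q.
Agent 3 against (T, P): payoffs 0, 3 → best response Back.
Agent 3 against (T, Q): payoffs -4, 0 → best response Back.
Agent 3 against (B, P): payoffs -5, 4 → best response Back.
Agent 3 against (B, Q): payoffs -4, 5 → best response Back.
Mutual best responses: (T, P, Back).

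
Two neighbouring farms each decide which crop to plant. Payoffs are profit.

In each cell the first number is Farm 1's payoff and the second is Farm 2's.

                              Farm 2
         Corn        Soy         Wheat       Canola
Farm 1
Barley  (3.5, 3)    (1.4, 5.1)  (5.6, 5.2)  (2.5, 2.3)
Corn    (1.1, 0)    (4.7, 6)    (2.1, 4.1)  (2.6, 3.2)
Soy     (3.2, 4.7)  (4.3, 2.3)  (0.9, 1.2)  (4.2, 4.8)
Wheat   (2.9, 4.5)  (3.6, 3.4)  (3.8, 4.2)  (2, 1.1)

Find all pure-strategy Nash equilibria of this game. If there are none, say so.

Farm 1 against Corn: payoffs 3.5, 1.1, 3.2, 2.9 → best response Barley.
Farm 1 against Soy: payoffs 1.4, 4.7, 4.3, 3.6 → best response Corn.
Farm 1 against Wheat: payoffs 5.6, 2.1, 0.9, 3.8 → best response Barley.
Farm 1 against Canola: payoffs 2.5, 2.6, 4.2, 2 → best response Soy.
Farm 2 against Barley: payoffs 3, 5.1, 5.2, 2.3 → best response Wheat.
Farm 2 against Corn: payoffs 0, 6, 4.1, 3.2 → best response Soy.
Farm 2 against Soy: payoffs 4.7, 2.3, 1.2, 4.8 → best response Canola.
Farm 2 against Wheat: payoffs 4.5, 3.4, 4.2, 1.1 → best response Corn.
Mutual best responses: (Barley, Wheat); (Corn, Soy); (Soy, Canola).

Pure-strategy Nash equilibria: (Barley, Wheat) and (Corn, Soy) and (Soy, Canola)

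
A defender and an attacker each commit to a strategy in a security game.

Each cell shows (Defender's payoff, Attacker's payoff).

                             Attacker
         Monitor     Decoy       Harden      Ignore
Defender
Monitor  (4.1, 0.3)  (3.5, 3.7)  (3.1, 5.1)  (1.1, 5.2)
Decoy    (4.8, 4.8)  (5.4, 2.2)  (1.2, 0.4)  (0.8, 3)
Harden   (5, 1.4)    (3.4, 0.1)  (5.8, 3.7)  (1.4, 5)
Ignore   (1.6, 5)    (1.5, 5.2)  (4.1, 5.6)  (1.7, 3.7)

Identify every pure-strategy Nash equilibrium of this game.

There is no pure-strategy Nash equilibrium.

(Monitor, Monitor): Defender can switch to Decoy (4.1 → 4.8). Not NE.
(Monitor, Decoy): Defender can switch to Decoy (3.5 → 5.4). Not NE.
(Monitor, Harden): Defender can switch to Harden (3.1 → 5.8). Not NE.
(Monitor, Ignore): Defender can switch to Harden (1.1 → 1.4). Not NE.
(Decoy, Monitor): Defender can switch to Harden (4.8 → 5). Not NE.
(Decoy, Decoy): Attacker can switch to Monitor (2.2 → 4.8). Not NE.
(Decoy, Harden): Defender can switch to Monitor (1.2 → 3.1). Not NE.
(Decoy, Ignore): Defender can switch to Monitor (0.8 → 1.1). Not NE.
(The remaining 8 profiles each have a profitable deviation by the same check.)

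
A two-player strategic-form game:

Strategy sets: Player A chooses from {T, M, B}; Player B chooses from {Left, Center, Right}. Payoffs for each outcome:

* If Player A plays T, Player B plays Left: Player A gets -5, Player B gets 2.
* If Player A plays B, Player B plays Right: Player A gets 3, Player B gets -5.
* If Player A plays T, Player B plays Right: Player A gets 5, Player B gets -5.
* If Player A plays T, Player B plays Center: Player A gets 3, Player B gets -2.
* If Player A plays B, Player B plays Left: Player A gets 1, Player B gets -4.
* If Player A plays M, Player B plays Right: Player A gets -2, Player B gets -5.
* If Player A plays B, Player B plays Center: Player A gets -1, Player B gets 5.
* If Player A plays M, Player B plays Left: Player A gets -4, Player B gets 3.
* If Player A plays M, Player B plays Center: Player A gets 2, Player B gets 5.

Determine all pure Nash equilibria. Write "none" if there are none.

For each player, find the best response to each opponent profile; mutual best responses are the pure NE.
Player A against Left: payoffs -5, -4, 1 → best response B.
Player A against Center: payoffs 3, 2, -1 → best response T.
Player A against Right: payoffs 5, -2, 3 → best response T.
Player B against T: payoffs 2, -2, -5 → best response Left.
Player B against M: payoffs 3, 5, -5 → best response Center.
Player B against B: payoffs -4, 5, -5 → best response Center.
No profile is a mutual best response for all players.

none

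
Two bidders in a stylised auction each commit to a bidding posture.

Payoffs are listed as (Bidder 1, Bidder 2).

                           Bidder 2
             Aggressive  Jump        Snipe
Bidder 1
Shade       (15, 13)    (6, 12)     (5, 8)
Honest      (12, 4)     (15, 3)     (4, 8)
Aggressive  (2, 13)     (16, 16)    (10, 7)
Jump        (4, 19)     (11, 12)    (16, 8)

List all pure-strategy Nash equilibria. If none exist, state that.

Bidder 1 against Aggressive: payoffs 15, 12, 2, 4 → best response Shade.
Bidder 1 against Jump: payoffs 6, 15, 16, 11 → best response Aggressive.
Bidder 1 against Snipe: payoffs 5, 4, 10, 16 → best response Jump.
Bidder 2 against Shade: payoffs 13, 12, 8 → best response Aggressive.
Bidder 2 against Honest: payoffs 4, 3, 8 → best response Snipe.
Bidder 2 against Aggressive: payoffs 13, 16, 7 → best response Jump.
Bidder 2 against Jump: payoffs 19, 12, 8 → best response Aggressive.
Mutual best responses: (Shade, Aggressive); (Aggressive, Jump).

(Shade, Aggressive); (Aggressive, Jump)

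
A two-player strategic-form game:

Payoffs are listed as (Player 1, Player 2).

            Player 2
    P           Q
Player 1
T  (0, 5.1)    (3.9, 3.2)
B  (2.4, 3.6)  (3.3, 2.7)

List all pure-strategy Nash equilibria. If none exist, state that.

(B, P)

(T, P): Player 1 can switch to B (0 → 2.4). Not NE.
(T, Q): Player 2 can switch to P (3.2 → 5.1). Not NE.
(B, P): Player 1 gets 2.4, best alternative 0; Player 2 gets 3.6, best alternative 2.7. No profitable deviation — NE.
(B, Q): Player 1 can switch to T (3.3 → 3.9). Not NE.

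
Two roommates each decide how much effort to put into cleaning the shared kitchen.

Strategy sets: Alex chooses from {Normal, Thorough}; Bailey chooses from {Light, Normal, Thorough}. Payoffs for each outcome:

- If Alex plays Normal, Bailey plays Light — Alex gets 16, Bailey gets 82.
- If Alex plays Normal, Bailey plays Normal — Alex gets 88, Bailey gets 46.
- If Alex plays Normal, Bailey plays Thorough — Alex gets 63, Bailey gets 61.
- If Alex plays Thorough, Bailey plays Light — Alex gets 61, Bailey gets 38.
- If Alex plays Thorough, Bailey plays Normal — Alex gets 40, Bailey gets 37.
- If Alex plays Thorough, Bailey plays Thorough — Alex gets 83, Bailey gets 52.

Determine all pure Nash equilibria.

Alex against Light: payoffs 16, 61 → best response Thorough.
Alex against Normal: payoffs 88, 40 → best response Normal.
Alex against Thorough: payoffs 63, 83 → best response Thorough.
Bailey against Normal: payoffs 82, 46, 61 → best response Light.
Bailey against Thorough: payoffs 38, 37, 52 → best response Thorough.
Mutual best responses: (Thorough, Thorough).

(Thorough, Thorough)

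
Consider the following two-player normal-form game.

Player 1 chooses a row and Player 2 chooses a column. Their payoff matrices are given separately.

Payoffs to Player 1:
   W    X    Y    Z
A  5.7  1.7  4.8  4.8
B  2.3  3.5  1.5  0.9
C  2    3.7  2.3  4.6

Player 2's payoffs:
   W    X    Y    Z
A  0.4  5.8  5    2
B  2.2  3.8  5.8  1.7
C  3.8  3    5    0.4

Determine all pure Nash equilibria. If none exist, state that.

No pure-strategy Nash equilibrium.

Mark each player's best response to every combination of opponents' strategies; a profile where every player is best-responding is a pure Nash equilibrium.
Player 1 against W: payoffs 5.7, 2.3, 2 → best response A.
Player 1 against X: payoffs 1.7, 3.5, 3.7 → best response C.
Player 1 against Y: payoffs 4.8, 1.5, 2.3 → best response A.
Player 1 against Z: payoffs 4.8, 0.9, 4.6 → best response A.
Player 2 against A: payoffs 0.4, 5.8, 5, 2 → best response X.
Player 2 against B: payoffs 2.2, 3.8, 5.8, 1.7 → best response Y.
Player 2 against C: payoffs 3.8, 3, 5, 0.4 → best response Y.
No profile is a mutual best response for all players.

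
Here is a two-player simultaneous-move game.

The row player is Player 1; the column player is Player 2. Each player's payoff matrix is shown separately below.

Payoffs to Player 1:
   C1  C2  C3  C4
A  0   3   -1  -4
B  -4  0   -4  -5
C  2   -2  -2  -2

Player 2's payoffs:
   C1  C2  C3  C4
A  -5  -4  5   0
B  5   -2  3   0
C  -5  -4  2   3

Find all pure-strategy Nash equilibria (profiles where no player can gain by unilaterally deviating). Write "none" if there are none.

(A, C3) and (C, C4)

Player 1 against C1: payoffs 0, -4, 2 → best response C.
Player 1 against C2: payoffs 3, 0, -2 → best response A.
Player 1 against C3: payoffs -1, -4, -2 → best response A.
Player 1 against C4: payoffs -4, -5, -2 → best response C.
Player 2 against A: payoffs -5, -4, 5, 0 → best response C3.
Player 2 against B: payoffs 5, -2, 3, 0 → best response C1.
Player 2 against C: payoffs -5, -4, 2, 3 → best response C4.
Mutual best responses: (A, C3); (C, C4).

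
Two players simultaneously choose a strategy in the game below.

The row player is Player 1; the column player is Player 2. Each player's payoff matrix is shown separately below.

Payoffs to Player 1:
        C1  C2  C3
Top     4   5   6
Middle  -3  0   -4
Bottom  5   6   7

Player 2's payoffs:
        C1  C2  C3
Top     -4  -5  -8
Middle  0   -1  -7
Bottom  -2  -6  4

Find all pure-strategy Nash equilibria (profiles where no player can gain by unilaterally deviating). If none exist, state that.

Pure NE: (Bottom, C3)

(Top, C1): Player 1 can switch to Bottom (4 → 5). Not NE.
(Top, C2): Player 1 can switch to Bottom (5 → 6). Not NE.
(Top, C3): Player 1 can switch to Bottom (6 → 7). Not NE.
(Middle, C1): Player 1 can switch to Top (-3 → 4). Not NE.
(Middle, C2): Player 1 can switch to Top (0 → 5). Not NE.
(Middle, C3): Player 1 can switch to Top (-4 → 6). Not NE.
(Bottom, C1): Player 2 can switch to C3 (-2 → 4). Not NE.
(Bottom, C2): Player 2 can switch to C1 (-6 → -2). Not NE.
(Bottom, C3): Player 1 gets 7, best alternative 6; Player 2 gets 4, best alternative -2. No profitable deviation — NE.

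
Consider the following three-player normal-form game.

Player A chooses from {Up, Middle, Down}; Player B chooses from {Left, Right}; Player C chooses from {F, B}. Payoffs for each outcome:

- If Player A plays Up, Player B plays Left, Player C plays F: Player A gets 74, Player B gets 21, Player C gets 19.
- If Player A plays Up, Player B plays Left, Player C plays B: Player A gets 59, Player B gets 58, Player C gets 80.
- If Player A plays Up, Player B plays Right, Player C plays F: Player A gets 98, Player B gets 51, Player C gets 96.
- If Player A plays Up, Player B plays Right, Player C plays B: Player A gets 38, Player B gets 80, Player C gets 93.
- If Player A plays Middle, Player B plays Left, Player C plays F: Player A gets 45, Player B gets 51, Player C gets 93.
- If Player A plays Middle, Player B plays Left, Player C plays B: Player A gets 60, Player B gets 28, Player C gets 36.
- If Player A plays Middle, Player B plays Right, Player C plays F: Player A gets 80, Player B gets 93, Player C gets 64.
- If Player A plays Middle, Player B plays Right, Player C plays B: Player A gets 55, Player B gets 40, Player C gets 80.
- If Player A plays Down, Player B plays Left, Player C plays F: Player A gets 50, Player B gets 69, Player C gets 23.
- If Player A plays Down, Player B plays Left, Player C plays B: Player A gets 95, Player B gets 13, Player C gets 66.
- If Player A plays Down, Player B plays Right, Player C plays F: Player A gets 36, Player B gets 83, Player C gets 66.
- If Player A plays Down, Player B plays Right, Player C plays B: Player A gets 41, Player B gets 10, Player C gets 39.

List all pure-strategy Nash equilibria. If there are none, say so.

Player A against (Left, F): payoffs 74, 45, 50 → best response Up.
Player A against (Left, B): payoffs 59, 60, 95 → best response Down.
Player A against (Right, F): payoffs 98, 80, 36 → best response Up.
Player A against (Right, B): payoffs 38, 55, 41 → best response Middle.
Player B against (Up, F): payoffs 21, 51 → best response Right.
Player B against (Up, B): payoffs 58, 80 → best response Right.
Player B against (Middle, F): payoffs 51, 93 → best response Right.
Player B against (Middle, B): payoffs 28, 40 → best response Right.
Player B against (Down, F): payoffs 69, 83 → best response Right.
Player B against (Down, B): payoffs 13, 10 → best response Left.
Player C against (Up, Left): payoffs 19, 80 → best response B.
Player C against (Up, Right): payoffs 96, 93 → best response F.
Player C against (Middle, Left): payoffs 93, 36 → best response F.
Player C against (Middle, Right): payoffs 64, 80 → best response B.
Player C against (Down, Left): payoffs 23, 66 → best response B.
Player C against (Down, Right): payoffs 66, 39 → best response F.
Mutual best responses: (Up, Right, F); (Middle, Right, B); (Down, Left, B).

The pure Nash equilibria are (Up, Right, F); (Middle, Right, B); (Down, Left, B).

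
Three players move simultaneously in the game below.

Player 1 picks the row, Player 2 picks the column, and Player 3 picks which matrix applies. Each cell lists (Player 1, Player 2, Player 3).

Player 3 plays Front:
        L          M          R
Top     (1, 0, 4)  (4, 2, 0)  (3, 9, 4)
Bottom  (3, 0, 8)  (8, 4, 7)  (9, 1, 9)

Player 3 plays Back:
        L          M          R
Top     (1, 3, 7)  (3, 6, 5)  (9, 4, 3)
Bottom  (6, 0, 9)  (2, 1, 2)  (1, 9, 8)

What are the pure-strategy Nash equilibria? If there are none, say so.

Mark each player's best response to every combination of opponents' strategies; a profile where every player is best-responding is a pure Nash equilibrium.
Player 1 against (L, Front): payoffs 1, 3 → best response Bottom.
Player 1 against (L, Back): payoffs 1, 6 → best response Bottom.
Player 1 against (M, Front): payoffs 4, 8 → best response Bottom.
Player 1 against (M, Back): payoffs 3, 2 → best response Top.
Player 1 against (R, Front): payoffs 3, 9 → best response Bottom.
Player 1 against (R, Back): payoffs 9, 1 → best response Top.
Player 2 against (Top, Front): payoffs 0, 2, 9 → best response R.
Player 2 against (Top, Back): payoffs 3, 6, 4 → best response M.
Player 2 against (Bottom, Front): payoffs 0, 4, 1 → best response M.
Player 2 against (Bottom, Back): payoffs 0, 1, 9 → best response R.
Player 3 against (Top, L): payoffs 4, 7 → best response Back.
Player 3 against (Top, M): payoffs 0, 5 → best response Back.
Player 3 against (Top, R): payoffs 4, 3 → best response Front.
Player 3 against (Bottom, L): payoffs 8, 9 → best response Back.
Player 3 against (Bottom, M): payoffs 7, 2 → best response Front.
Player 3 against (Bottom, R): payoffs 9, 8 → best response Front.
Mutual best responses: (Top, M, Back); (Bottom, M, Front).

Pure-strategy Nash equilibria: (Top, M, Back); (Bottom, M, Front)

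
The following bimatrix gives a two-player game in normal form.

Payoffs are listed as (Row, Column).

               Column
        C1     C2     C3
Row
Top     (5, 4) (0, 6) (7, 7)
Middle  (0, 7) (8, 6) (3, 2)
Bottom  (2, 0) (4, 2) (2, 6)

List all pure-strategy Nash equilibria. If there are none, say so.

For each player, find the best response to each opponent profile; mutual best responses are the pure NE.
Row against C1: payoffs 5, 0, 2 → best response Top.
Row against C2: payoffs 0, 8, 4 → best response Middle.
Row against C3: payoffs 7, 3, 2 → best response Top.
Column against Top: payoffs 4, 6, 7 → best response C3.
Column against Middle: payoffs 7, 6, 2 → best response C1.
Column against Bottom: payoffs 0, 2, 6 → best response C3.
Mutual best responses: (Top, C3).

Pure NE: (Top, C3)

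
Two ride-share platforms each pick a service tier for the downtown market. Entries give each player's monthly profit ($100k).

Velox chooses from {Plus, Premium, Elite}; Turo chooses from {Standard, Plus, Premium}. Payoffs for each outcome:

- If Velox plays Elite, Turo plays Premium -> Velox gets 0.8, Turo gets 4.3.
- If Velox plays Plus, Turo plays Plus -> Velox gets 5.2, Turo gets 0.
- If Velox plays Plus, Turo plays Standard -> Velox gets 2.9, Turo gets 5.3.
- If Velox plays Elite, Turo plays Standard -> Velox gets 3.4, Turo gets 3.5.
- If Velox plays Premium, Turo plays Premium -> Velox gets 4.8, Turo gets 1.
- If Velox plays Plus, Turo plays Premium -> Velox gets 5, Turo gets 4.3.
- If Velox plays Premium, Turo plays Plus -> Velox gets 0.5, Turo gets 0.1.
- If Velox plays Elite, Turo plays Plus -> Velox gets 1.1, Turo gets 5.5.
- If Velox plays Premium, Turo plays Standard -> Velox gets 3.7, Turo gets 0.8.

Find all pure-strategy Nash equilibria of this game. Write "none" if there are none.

none

Mark each player's best response to every combination of opponents' strategies; a profile where every player is best-responding is a pure Nash equilibrium.
Velox against Standard: payoffs 2.9, 3.7, 3.4 → best response Premium.
Velox against Plus: payoffs 5.2, 0.5, 1.1 → best response Plus.
Velox against Premium: payoffs 5, 4.8, 0.8 → best response Plus.
Turo against Plus: payoffs 5.3, 0, 4.3 → best response Standard.
Turo against Premium: payoffs 0.8, 0.1, 1 → best response Premium.
Turo against Elite: payoffs 3.5, 5.5, 4.3 → best response Plus.
No profile is a mutual best response for all players.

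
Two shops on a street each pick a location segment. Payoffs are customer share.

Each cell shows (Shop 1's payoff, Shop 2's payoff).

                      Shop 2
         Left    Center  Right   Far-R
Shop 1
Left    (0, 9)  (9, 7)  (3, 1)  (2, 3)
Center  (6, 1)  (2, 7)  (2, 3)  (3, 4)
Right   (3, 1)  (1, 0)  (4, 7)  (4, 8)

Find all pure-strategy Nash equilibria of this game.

(Right, Far-R)

Shop 1 against Left: payoffs 0, 6, 3 → best response Center.
Shop 1 against Center: payoffs 9, 2, 1 → best response Left.
Shop 1 against Right: payoffs 3, 2, 4 → best response Right.
Shop 1 against Far-R: payoffs 2, 3, 4 → best response Right.
Shop 2 against Left: payoffs 9, 7, 1, 3 → best response Left.
Shop 2 against Center: payoffs 1, 7, 3, 4 → best response Center.
Shop 2 against Right: payoffs 1, 0, 7, 8 → best response Far-R.
Mutual best responses: (Right, Far-R).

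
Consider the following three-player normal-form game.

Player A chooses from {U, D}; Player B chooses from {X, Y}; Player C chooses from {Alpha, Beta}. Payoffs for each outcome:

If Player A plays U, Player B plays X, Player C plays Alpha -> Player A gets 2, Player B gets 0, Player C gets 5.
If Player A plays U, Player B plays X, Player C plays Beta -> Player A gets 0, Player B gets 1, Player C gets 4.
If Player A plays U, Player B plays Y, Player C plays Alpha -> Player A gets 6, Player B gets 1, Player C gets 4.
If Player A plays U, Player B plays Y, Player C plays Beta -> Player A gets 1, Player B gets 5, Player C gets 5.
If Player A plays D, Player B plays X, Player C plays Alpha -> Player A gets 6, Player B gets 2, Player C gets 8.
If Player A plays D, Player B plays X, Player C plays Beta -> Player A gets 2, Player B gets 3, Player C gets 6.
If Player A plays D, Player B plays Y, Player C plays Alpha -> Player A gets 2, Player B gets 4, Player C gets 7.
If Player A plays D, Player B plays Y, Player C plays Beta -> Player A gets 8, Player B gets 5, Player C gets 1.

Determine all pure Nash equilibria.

For each strategy profile, look for a profitable unilateral deviation.
(U, X, Alpha): Player A can switch to D (2 → 6). Not NE.
(U, X, Beta): Player A can switch to D (0 → 2). Not NE.
(U, Y, Alpha): Player C can switch to Beta (4 → 5). Not NE.
(U, Y, Beta): Player A can switch to D (1 → 8). Not NE.
(D, X, Alpha): Player B can switch to Y (2 → 4). Not NE.
(D, X, Beta): Player B can switch to Y (3 → 5). Not NE.
(D, Y, Alpha): Player A can switch to U (2 → 6). Not NE.
(D, Y, Beta): Player C can switch to Alpha (1 → 7). Not NE.

No pure-strategy Nash equilibrium.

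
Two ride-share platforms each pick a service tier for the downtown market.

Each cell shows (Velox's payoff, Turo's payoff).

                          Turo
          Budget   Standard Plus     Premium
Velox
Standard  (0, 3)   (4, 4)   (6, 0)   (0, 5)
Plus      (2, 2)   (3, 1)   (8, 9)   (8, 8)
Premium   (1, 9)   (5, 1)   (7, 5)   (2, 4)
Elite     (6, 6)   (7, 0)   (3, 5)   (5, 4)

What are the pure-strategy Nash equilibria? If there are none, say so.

Pure-strategy Nash equilibria: (Plus, Plus) and (Elite, Budget)

Velox against Budget: payoffs 0, 2, 1, 6 → best response Elite.
Velox against Standard: payoffs 4, 3, 5, 7 → best response Elite.
Velox against Plus: payoffs 6, 8, 7, 3 → best response Plus.
Velox against Premium: payoffs 0, 8, 2, 5 → best response Plus.
Turo against Standard: payoffs 3, 4, 0, 5 → best response Premium.
Turo against Plus: payoffs 2, 1, 9, 8 → best response Plus.
Turo against Premium: payoffs 9, 1, 5, 4 → best response Budget.
Turo against Elite: payoffs 6, 0, 5, 4 → best response Budget.
Mutual best responses: (Plus, Plus); (Elite, Budget).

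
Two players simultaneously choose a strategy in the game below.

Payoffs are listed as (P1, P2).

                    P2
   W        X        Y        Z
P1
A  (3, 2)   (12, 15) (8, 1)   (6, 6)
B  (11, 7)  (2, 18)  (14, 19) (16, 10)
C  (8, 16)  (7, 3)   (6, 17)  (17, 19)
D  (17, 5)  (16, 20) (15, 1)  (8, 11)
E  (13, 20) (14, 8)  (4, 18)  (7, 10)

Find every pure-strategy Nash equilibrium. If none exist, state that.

The pure Nash equilibria are (C, Z); (D, X).

Mark each player's best response to every combination of opponents' strategies; a profile where every player is best-responding is a pure Nash equilibrium.
P1 against W: payoffs 3, 11, 8, 17, 13 → best response D.
P1 against X: payoffs 12, 2, 7, 16, 14 → best response D.
P1 against Y: payoffs 8, 14, 6, 15, 4 → best response D.
P1 against Z: payoffs 6, 16, 17, 8, 7 → best response C.
P2 against A: payoffs 2, 15, 1, 6 → best response X.
P2 against B: payoffs 7, 18, 19, 10 → best response Y.
P2 against C: payoffs 16, 3, 17, 19 → best response Z.
P2 against D: payoffs 5, 20, 1, 11 → best response X.
P2 against E: payoffs 20, 8, 18, 10 → best response W.
Mutual best responses: (C, Z); (D, X).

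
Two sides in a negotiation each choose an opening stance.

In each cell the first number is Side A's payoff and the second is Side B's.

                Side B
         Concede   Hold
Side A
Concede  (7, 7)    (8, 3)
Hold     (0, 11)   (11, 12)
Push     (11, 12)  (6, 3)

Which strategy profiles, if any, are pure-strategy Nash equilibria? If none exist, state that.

Pure-strategy Nash equilibria: (Hold, Hold), (Push, Concede)

Mark each player's best response to every combination of opponents' strategies; a profile where every player is best-responding is a pure Nash equilibrium.
Side A against Concede: payoffs 7, 0, 11 → best response Push.
Side A against Hold: payoffs 8, 11, 6 → best response Hold.
Side B against Concede: payoffs 7, 3 → best response Concede.
Side B against Hold: payoffs 11, 12 → best response Hold.
Side B against Push: payoffs 12, 3 → best response Concede.
Mutual best responses: (Hold, Hold); (Push, Concede).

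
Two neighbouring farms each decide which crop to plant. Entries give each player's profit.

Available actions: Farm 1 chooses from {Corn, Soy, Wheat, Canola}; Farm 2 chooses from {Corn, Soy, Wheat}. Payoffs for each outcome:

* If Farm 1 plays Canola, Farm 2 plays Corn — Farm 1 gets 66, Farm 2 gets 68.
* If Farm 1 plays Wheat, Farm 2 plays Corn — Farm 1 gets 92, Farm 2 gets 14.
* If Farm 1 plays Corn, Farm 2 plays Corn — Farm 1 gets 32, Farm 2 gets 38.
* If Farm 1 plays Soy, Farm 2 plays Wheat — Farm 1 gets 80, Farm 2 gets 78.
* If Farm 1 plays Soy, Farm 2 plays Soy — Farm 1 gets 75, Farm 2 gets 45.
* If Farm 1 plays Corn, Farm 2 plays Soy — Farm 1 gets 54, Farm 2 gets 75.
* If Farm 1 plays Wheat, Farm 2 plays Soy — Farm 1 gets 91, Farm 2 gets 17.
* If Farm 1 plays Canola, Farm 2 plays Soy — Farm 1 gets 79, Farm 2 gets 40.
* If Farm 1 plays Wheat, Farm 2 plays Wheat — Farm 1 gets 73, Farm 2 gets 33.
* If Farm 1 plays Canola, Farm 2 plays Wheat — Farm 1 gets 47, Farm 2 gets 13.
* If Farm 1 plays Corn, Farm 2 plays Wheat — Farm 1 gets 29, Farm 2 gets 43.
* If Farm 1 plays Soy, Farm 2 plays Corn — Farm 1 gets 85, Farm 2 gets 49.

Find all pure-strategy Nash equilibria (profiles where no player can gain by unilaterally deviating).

Pure NE: (Soy, Wheat)

Farm 1 against Corn: payoffs 32, 85, 92, 66 → best response Wheat.
Farm 1 against Soy: payoffs 54, 75, 91, 79 → best response Wheat.
Farm 1 against Wheat: payoffs 29, 80, 73, 47 → best response Soy.
Farm 2 against Corn: payoffs 38, 75, 43 → best response Soy.
Farm 2 against Soy: payoffs 49, 45, 78 → best response Wheat.
Farm 2 against Wheat: payoffs 14, 17, 33 → best response Wheat.
Farm 2 against Canola: payoffs 68, 40, 13 → best response Corn.
Mutual best responses: (Soy, Wheat).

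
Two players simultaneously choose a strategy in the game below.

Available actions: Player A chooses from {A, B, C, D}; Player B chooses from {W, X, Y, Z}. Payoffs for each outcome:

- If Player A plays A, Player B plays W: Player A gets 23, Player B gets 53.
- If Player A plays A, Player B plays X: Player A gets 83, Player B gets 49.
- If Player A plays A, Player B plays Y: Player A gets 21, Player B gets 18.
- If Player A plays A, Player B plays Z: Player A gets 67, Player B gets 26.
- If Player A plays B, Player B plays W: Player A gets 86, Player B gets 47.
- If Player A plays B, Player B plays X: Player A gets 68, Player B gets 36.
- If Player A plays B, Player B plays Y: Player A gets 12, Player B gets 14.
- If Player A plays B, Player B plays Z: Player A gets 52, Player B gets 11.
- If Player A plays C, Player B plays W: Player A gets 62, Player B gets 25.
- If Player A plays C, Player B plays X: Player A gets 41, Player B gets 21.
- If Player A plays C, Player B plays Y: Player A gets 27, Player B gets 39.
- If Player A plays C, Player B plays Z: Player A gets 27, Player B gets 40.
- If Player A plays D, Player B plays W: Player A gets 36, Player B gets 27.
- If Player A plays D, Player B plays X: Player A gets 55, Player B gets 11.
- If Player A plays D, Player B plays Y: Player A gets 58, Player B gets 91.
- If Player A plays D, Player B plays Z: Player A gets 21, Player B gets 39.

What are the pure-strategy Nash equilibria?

Player A against W: payoffs 23, 86, 62, 36 → best response B.
Player A against X: payoffs 83, 68, 41, 55 → best response A.
Player A against Y: payoffs 21, 12, 27, 58 → best response D.
Player A against Z: payoffs 67, 52, 27, 21 → best response A.
Player B against A: payoffs 53, 49, 18, 26 → best response W.
Player B against B: payoffs 47, 36, 14, 11 → best response W.
Player B against C: payoffs 25, 21, 39, 40 → best response Z.
Player B against D: payoffs 27, 11, 91, 39 → best response Y.
Mutual best responses: (B, W); (D, Y).

The pure Nash equilibria are (B, W) and (D, Y).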